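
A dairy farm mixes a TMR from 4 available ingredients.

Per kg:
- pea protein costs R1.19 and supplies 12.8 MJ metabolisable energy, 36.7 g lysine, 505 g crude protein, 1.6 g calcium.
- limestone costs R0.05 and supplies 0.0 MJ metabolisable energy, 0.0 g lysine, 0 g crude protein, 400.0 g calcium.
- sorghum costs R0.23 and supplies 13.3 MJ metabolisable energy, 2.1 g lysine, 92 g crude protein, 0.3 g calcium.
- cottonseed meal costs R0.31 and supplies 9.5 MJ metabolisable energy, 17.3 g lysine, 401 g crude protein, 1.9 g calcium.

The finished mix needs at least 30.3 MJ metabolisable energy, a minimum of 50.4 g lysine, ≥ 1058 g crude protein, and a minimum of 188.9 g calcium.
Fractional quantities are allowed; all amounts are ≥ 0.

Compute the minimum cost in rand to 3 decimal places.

R0.968

Treat it as an LP. Let x1 = kg of pea protein, x2 = kg of limestone, x3 = kg of sorghum, x4 = kg of cottonseed meal.
min 1.19x1 + 0.05x2 + 0.23x3 + 0.31x4 with:
  12.8x1 + 13.3x3 + 9.5x4 ≥ 30.3   (metabolisable energy)
  36.7x1 + 2.1x3 + 17.3x4 ≥ 50.4   (lysine)
  505x1 + 92x3 + 401x4 ≥ 1058   (crude protein)
  1.6x1 + 400x2 + 0.3x3 + 1.9x4 ≥ 188.9   (calcium)
  x1, x2, x3, x4 ≥ 0.
The cheapest feasible vertex uses only limestone, sorghum, cottonseed meal; pea protein is not used. There the metabolisable energy, lysine, calcium constraints are tight.
Optimal quantities: limestone = 0.4584 kg, sorghum = 0.216 kg, cottonseed meal = 2.887 kg.
Cost = 0.05·0.4584 + 0.23·0.216 + 0.31·2.887 = 0.96757.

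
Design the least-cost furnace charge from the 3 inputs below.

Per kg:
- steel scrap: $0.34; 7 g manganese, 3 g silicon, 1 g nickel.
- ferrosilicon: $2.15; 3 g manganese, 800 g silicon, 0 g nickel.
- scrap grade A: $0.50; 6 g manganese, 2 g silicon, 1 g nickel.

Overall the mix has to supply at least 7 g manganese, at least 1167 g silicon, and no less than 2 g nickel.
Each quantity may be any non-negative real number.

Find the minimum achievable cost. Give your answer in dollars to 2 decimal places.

Let x1 = kg of steel scrap, x2 = kg of ferrosilicon, x3 = kg of scrap grade A.
min 0.34x1 + 2.15x2 + 0.5x3 s.t.:
  7x1 + 3x2 + 6x3 ≥ 7   (manganese)
  3x1 + 800x2 + 2x3 ≥ 1167   (silicon)
  1x1 + 1x3 ≥ 2   (nickel)
  x1, x2, x3 ≥ 0.
The optimal basis is {steel scrap, ferrosilicon}; scrap grade A drops out. There the silicon and nickel constraints are tight.
That vertex is x1 = 2, x2 = 1.451.
Hence cost = 0.34·2 + 2.15·1.451 = $3.7997.

$3.80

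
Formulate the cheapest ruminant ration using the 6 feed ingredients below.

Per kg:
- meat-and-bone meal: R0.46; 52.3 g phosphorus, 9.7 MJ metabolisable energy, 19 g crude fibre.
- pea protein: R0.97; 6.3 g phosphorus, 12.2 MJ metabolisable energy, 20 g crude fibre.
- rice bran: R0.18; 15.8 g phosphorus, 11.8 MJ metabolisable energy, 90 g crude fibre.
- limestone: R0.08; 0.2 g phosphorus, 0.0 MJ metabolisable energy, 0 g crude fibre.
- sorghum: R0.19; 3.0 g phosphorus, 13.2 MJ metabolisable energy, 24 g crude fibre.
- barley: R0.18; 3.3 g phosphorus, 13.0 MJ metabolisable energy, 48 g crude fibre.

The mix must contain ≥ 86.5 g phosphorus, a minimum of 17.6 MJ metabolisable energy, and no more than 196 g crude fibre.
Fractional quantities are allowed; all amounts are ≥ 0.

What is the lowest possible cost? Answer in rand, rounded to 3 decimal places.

R0.768

Treat it as an LP. Let x1 = kg of meat-and-bone meal, x2 = kg of pea protein, x3 = kg of rice bran, x4 = kg of limestone, x5 = kg of sorghum, x6 = kg of barley.
Minimise 0.46x1 + 0.97x2 + 0.18x3 + 0.08x4 + 0.19x5 + 0.18x6 subject to:
  52.3x1 + 6.3x2 + 15.8x3 + 0.2x4 + 3x5 + 3.3x6 ≥ 86.5   (phosphorus)
  9.7x1 + 12.2x2 + 11.8x3 + 13.2x5 + 13x6 ≥ 17.6   (metabolisable energy)
  19x1 + 20x2 + 90x3 + 24x5 + 48x6 ≤ 196   (crude fibre)
  x1, x2, x3, x4, x5, x6 ≥ 0.
The minimum-cost mix takes nothing from pea protein, limestone, sorghum, barley — only meat-and-bone meal, rice bran. Binding constraints: phosphorus and metabolisable energy.
So meat-and-bone meal = 1.601 kg, rice bran = 0.1755 kg.
Total cost: 0.46·1.601 + 0.18·0.1755 = 0.76805.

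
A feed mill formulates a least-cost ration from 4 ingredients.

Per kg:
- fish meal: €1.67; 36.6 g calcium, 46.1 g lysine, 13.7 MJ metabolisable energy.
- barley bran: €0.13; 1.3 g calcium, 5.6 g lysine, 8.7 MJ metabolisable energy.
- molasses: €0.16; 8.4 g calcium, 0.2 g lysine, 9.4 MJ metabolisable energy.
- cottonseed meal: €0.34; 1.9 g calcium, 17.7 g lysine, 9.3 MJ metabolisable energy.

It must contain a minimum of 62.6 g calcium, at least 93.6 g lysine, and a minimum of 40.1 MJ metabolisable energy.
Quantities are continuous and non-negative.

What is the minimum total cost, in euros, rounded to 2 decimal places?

€2.78

Let x1 = kg of fish meal, x2 = kg of barley bran, x3 = kg of molasses, x4 = kg of cottonseed meal.
Minimise 1.67x1 + 0.13x2 + 0.16x3 + 0.34x4 subject to:
  36.6x1 + 1.3x2 + 8.4x3 + 1.9x4 ≥ 62.6   (calcium)
  46.1x1 + 5.6x2 + 0.2x3 + 17.7x4 ≥ 93.6   (lysine)
  13.7x1 + 8.7x2 + 9.4x3 + 9.3x4 ≥ 40.1   (metabolisable energy)
  x1, x2, x3, x4 ≥ 0.
The minimum-cost mix takes nothing from fish meal, barley bran — only molasses, cottonseed meal. Binding constraints: calcium and lysine.
Solving gives x3 = 6.272, x4 = 5.217.
Cost = 0.16·6.272 + 0.34·5.217 = 2.7773.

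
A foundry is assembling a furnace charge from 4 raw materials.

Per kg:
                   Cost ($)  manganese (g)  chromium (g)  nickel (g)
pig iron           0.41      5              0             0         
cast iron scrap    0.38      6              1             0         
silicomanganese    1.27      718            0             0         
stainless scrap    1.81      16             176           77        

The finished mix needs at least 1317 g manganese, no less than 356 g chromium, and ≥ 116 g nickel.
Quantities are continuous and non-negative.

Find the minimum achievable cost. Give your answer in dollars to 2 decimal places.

$5.93

This is a linear program. Let x1 = kg of pig iron, x2 = kg of cast iron scrap, x3 = kg of silicomanganese, x4 = kg of stainless scrap.
Minimize 0.41x1 + 0.38x2 + 1.27x3 + 1.81x4 with:
  5x1 + 6x2 + 718x3 + 16x4 ≥ 1317   (manganese)
  1x2 + 176x4 ≥ 356   (chromium)
  77x4 ≥ 116   (nickel)
  x1, x2, x3, x4 ≥ 0.
The cheapest feasible vertex uses only silicomanganese, stainless scrap; pig iron, cast iron scrap are not used. The manganese and chromium requirements are met with equality.
Optimal quantities: silicomanganese = 1.789 kg, stainless scrap = 2.023 kg.
Cost = 1.27·1.789 + 1.81·2.023 = 5.9337.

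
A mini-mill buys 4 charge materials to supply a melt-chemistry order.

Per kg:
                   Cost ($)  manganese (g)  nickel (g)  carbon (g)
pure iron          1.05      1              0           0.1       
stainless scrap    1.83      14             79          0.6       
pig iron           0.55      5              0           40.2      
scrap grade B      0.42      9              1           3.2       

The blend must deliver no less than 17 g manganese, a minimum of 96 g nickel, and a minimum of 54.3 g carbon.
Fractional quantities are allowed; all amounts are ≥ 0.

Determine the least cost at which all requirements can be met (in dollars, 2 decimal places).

$2.96

Let x1 = kg of pure iron, x2 = kg of stainless scrap, x3 = kg of pig iron, x4 = kg of scrap grade B.
Minimise 1.05x1 + 1.83x2 + 0.55x3 + 0.42x4 with:
  1x1 + 14x2 + 5x3 + 9x4 ≥ 17   (manganese)
  79x2 + 1x4 ≥ 96   (nickel)
  0.1x1 + 0.6x2 + 40.2x3 + 3.2x4 ≥ 54.3   (carbon)
  x1, x2, x3, x4 ≥ 0.
At the optimum only stainless scrap, pig iron are positive (pure iron, scrap grade B = 0). The nickel and carbon requirements are met with equality.
Optimal quantities: stainless scrap = 1.215 kg, pig iron = 1.333 kg.
Cost = 1.83·1.215 + 0.55·1.333 = 2.9566.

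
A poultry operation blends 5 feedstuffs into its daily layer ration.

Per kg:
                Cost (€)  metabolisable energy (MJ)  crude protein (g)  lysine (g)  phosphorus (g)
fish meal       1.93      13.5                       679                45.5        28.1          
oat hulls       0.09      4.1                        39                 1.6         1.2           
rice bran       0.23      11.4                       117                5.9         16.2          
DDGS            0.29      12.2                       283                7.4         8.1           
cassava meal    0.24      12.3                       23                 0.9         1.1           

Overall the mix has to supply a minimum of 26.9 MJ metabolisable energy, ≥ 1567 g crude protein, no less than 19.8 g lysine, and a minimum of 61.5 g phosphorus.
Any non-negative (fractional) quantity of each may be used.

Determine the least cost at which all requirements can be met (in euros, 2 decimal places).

This is a linear program. Let x1 = kg of fish meal, x2 = kg of oat hulls, x3 = kg of rice bran, x4 = kg of DDGS, x5 = kg of cassava meal.
Minimize 1.93x1 + 0.09x2 + 0.23x3 + 0.29x4 + 0.24x5 s.t.:
  13.5x1 + 4.1x2 + 11.4x3 + 12.2x4 + 12.3x5 ≥ 26.9   (metabolisable energy)
  679x1 + 39x2 + 117x3 + 283x4 + 23x5 ≥ 1567   (crude protein)
  45.5x1 + 1.6x2 + 5.9x3 + 7.4x4 + 0.9x5 ≥ 19.8   (lysine)
  28.1x1 + 1.2x2 + 16.2x3 + 8.1x4 + 1.1x5 ≥ 61.5   (phosphorus)
  x1, x2, x3, x4, x5 ≥ 0.
The cheapest feasible vertex uses only rice bran, DDGS; fish meal, oat hulls, cassava meal are not used. Binding constraints: crude protein and phosphorus.
Solving gives x3 = 1.296, x4 = 5.001.
Total cost: 0.23·1.296 + 0.29·5.001 = 1.7484.

€1.75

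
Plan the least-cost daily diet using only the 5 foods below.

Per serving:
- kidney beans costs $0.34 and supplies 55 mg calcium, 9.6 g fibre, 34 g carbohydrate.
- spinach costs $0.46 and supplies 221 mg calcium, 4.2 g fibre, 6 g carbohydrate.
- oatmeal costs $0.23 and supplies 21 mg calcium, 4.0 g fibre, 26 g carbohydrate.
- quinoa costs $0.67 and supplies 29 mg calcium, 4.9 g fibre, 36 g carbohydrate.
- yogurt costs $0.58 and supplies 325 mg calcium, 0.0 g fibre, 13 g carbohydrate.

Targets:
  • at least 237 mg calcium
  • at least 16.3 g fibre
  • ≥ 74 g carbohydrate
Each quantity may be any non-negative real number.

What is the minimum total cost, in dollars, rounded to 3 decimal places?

$0.914

Let x1 = servings of kidney beans, x2 = servings of spinach, x3 = servings of oatmeal, x4 = servings of quinoa, x5 = servings of yogurt.
Minimize 0.34x1 + 0.46x2 + 0.23x3 + 0.67x4 + 0.58x5 subject to:
  55x1 + 221x2 + 21x3 + 29x4 + 325x5 ≥ 237   (calcium)
  9.6x1 + 4.2x2 + 4x3 + 4.9x4 ≥ 16.3   (fibre)
  34x1 + 6x2 + 26x3 + 36x4 + 13x5 ≥ 74   (carbohydrate)
  x1, x2, x3, x4, x5 ≥ 0.
The cheapest feasible vertex uses only kidney beans, yogurt; spinach, oatmeal, quinoa are not used. The calcium and carbohydrate requirements are met with equality.
Solving gives x1 = 2.029, x5 = 0.3859.
Cost = 0.34·2.029 + 0.58·0.3859 = 0.91368.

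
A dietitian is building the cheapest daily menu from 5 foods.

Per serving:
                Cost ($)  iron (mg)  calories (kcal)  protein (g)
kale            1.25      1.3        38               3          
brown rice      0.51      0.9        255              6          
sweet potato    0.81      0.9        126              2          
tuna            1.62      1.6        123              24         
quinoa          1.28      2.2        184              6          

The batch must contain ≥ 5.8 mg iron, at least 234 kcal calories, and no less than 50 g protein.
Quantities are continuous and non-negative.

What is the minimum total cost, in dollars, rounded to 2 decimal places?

$3.89

Set it up as a linear program. Let x1 = servings of kale, x2 = servings of brown rice, x3 = servings of sweet potato, x4 = servings of tuna, x5 = servings of quinoa.
Minimise 1.25x1 + 0.51x2 + 0.81x3 + 1.62x4 + 1.28x5 with:
  1.3x1 + 0.9x2 + 0.9x3 + 1.6x4 + 2.2x5 ≥ 5.8   (iron)
  38x1 + 255x2 + 126x3 + 123x4 + 184x5 ≥ 234   (calories)
  3x1 + 6x2 + 2x3 + 24x4 + 6x5 ≥ 50   (protein)
  x1, x2, x3, x4, x5 ≥ 0.
The optimal basis is {brown rice, tuna}; kale, sweet potato, quinoa drop out. There the iron and protein constraints are tight.
So brown rice = 4.933 servings, tuna = 0.85 servings.
Hence cost = 0.51·4.933 + 1.62·0.85 = $3.8928.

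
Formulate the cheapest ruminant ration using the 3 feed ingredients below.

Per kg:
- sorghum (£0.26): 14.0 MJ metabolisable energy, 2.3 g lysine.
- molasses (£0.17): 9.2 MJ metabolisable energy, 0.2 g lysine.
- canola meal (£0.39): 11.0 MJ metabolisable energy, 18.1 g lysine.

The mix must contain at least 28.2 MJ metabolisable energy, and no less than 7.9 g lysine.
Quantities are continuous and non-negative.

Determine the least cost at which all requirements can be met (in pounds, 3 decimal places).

£0.561

Let x1 = kg of sorghum, x2 = kg of molasses, x3 = kg of canola meal.
min 0.26x1 + 0.17x2 + 0.39x3 s.t.:
  14x1 + 9.2x2 + 11x3 ≥ 28.2   (metabolisable energy)
  2.3x1 + 0.2x2 + 18.1x3 ≥ 7.9   (lysine)
  x1, x2, x3 ≥ 0.
At the optimum only sorghum, canola meal are positive (molasses = 0). The metabolisable energy and lysine requirements are met with equality.
So sorghum = 1.857 kg, canola meal = 0.2005 kg.
Cost = 0.26·1.857 + 0.39·0.2005 = 0.56102.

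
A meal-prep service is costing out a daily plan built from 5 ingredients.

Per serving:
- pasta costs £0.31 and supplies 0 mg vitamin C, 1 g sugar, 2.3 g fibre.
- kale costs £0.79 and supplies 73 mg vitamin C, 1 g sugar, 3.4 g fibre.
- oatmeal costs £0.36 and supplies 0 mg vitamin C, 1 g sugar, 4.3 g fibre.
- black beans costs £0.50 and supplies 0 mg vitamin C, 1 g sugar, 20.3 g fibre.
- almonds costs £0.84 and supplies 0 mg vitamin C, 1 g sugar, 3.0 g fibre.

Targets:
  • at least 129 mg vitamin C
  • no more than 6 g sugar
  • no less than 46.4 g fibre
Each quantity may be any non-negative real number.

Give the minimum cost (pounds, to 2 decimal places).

Treat it as an LP. Let x1 = servings of pasta, x2 = servings of kale, x3 = servings of oatmeal, x4 = servings of black beans, x5 = servings of almonds.
Minimise 0.31x1 + 0.79x2 + 0.36x3 + 0.5x4 + 0.84x5 s.t.:
  73x2 ≥ 129   (vitamin C)
  1x1 + 1x2 + 1x3 + 1x4 + 1x5 ≤ 6   (sugar)
  2.3x1 + 3.4x2 + 4.3x3 + 20.3x4 + 3x5 ≥ 46.4   (fibre)
  x1, x2, x3, x4, x5 ≥ 0.
The minimum-cost mix takes nothing from pasta, oatmeal, almonds — only kale, black beans. There the vitamin C and fibre constraints are tight.
That vertex is x2 = 1.767, x4 = 1.99.
Cost = 0.79·1.767 + 0.5·1.99 = 2.3909.

£2.39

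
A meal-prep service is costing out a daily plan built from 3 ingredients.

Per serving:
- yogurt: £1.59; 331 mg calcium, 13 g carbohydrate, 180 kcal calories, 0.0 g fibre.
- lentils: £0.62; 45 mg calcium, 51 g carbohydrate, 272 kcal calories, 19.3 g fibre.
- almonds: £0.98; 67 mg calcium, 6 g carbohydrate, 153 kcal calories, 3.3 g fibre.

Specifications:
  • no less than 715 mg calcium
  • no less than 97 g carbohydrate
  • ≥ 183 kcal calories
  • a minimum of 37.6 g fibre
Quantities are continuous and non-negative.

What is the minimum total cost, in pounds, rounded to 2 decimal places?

Treat it as an LP. Let x1 = servings of yogurt, x2 = servings of lentils, x3 = servings of almonds.
Minimize 1.59x1 + 0.62x2 + 0.98x3 subject to:
  331x1 + 45x2 + 67x3 ≥ 715   (calcium)
  13x1 + 51x2 + 6x3 ≥ 97   (carbohydrate)
  180x1 + 272x2 + 153x3 ≥ 183   (calories)
  19.3x2 + 3.3x3 ≥ 37.6   (fibre)
  x1, x2, x3 ≥ 0.
At the optimum only yogurt, lentils are positive (almonds = 0). There the calcium and fibre constraints are tight.
Optimal quantities: yogurt = 1.895 servings, lentils = 1.948 servings.
Cost = 1.59·1.895 + 0.62·1.948 = 4.2208.

£4.22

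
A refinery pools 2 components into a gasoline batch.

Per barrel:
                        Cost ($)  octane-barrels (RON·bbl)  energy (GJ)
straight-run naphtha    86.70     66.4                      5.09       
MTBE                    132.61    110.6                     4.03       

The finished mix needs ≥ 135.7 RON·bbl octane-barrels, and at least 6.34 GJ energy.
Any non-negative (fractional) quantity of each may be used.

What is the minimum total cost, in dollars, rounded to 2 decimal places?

$166.41

This is a linear program. Let x1 = barrels of straight-run naphtha, x2 = barrels of MTBE.
min 86.7x1 + 132.61x2 with:
  66.4x1 + 110.6x2 ≥ 135.7   (octane-barrels)
  5.09x1 + 4.03x2 ≥ 6.34   (energy)
  x1, x2 ≥ 0.
Both inputs are positive at the optimum. Binding constraints: octane-barrels and energy.
Solving gives x1 = 0.52252, x2 = 0.91324.
Hence cost = 86.7·0.52252 + 132.61·0.91324 = $166.4072.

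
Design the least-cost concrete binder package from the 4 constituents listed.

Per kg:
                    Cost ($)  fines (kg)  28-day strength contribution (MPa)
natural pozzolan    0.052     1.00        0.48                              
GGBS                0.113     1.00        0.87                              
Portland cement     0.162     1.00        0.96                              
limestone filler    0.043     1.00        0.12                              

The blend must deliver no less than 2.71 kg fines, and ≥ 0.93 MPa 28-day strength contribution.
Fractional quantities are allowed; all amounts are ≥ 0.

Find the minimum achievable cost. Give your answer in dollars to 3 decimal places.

Treat it as an LP. Let x1 = kg of natural pozzolan, x2 = kg of GGBS, x3 = kg of Portland cement, x4 = kg of limestone filler.
Minimise 0.052x1 + 0.113x2 + 0.162x3 + 0.043x4 s.t.:
  1x1 + 1x2 + 1x3 + 1x4 ≥ 2.71   (fines)
  0.48x1 + 0.87x2 + 0.96x3 + 0.12x4 ≥ 0.93   (28-day strength contribution)
  x1, x2, x3, x4 ≥ 0.
The cheapest feasible vertex uses only natural pozzolan, limestone filler; GGBS, Portland cement are not used. There the fines and 28-day strength contribution constraints are tight.
Optimal quantities: natural pozzolan = 1.68 kg, limestone filler = 1.03 kg.
Cost = 0.052·1.68 + 0.043·1.03 = 0.13165.

$0.132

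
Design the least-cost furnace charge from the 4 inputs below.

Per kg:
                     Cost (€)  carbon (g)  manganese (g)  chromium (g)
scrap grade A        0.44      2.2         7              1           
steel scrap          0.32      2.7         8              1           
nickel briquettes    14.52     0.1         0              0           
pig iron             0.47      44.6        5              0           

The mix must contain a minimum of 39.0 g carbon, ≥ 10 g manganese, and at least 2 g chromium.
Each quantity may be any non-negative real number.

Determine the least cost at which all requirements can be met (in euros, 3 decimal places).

€0.994

Let x1 = kg of scrap grade A, x2 = kg of steel scrap, x3 = kg of nickel briquettes, x4 = kg of pig iron.
Minimize 0.44x1 + 0.32x2 + 14.52x3 + 0.47x4 with:
  2.2x1 + 2.7x2 + 0.1x3 + 44.6x4 ≥ 39   (carbon)
  7x1 + 8x2 + 5x4 ≥ 10   (manganese)
  1x1 + 1x2 ≥ 2   (chromium)
  x1, x2, x3, x4 ≥ 0.
At the optimum only steel scrap, pig iron are positive (scrap grade A, nickel briquettes = 0). The carbon and chromium requirements are met with equality.
That vertex is x2 = 2, x4 = 0.7534.
Hence cost = 0.32·2 + 0.47·0.7534 = €0.99410.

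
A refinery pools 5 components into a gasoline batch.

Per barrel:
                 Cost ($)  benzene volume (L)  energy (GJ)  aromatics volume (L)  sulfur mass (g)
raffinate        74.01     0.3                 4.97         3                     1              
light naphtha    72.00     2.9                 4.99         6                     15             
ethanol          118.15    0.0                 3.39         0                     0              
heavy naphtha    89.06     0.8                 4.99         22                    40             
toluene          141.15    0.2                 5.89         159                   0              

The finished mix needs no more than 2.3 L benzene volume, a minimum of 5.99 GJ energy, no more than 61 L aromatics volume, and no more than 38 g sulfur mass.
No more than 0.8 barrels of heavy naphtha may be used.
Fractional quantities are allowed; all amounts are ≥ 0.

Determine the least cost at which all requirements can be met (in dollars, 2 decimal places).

Let x1 = barrels of raffinate, x2 = barrels of light naphtha, x3 = barrels of ethanol, x4 = barrels of heavy naphtha, x5 = barrels of toluene.
Minimise 74.01x1 + 72x2 + 118.15x3 + 89.06x4 + 141.15x5 subject to:
  0.3x1 + 2.9x2 + 0.8x4 + 0.2x5 ≤ 2.3   (benzene volume)
  4.97x1 + 4.99x2 + 3.39x3 + 4.99x4 + 5.89x5 ≥ 5.99   (energy)
  3x1 + 6x2 + 22x4 + 159x5 ≤ 61   (aromatics volume)
  1x1 + 15x2 + 40x4 ≤ 38   (sulfur mass)
  x4 ≤ 0.8
  x1, x2, x3, x4, x5 ≥ 0.
The optimal basis is {raffinate, light naphtha}; ethanol, heavy naphtha, toluene drop out. Binding constraints: benzene volume and energy.
That vertex is x1 = 0.4563, x2 = 0.7459.
Hence cost = 74.01·0.4563 + 72·0.7459 = $87.4756.

$87.48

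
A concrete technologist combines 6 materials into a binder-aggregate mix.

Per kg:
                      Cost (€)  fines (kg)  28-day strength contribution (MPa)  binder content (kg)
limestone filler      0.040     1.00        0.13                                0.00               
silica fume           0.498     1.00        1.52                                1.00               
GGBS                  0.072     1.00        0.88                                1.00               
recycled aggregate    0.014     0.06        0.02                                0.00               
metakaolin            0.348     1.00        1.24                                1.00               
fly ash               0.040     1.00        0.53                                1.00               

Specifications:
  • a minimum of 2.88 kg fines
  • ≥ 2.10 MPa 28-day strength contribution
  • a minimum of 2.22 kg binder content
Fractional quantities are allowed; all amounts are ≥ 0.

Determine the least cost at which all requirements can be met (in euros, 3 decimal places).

Treat it as an LP. Let x1 = kg of limestone filler, x2 = kg of silica fume, x3 = kg of GGBS, x4 = kg of recycled aggregate, x5 = kg of metakaolin, x6 = kg of fly ash.
Minimize 0.04x1 + 0.498x2 + 0.072x3 + 0.014x4 + 0.348x5 + 0.04x6 with:
  1x1 + 1x2 + 1x3 + 0.06x4 + 1x5 + 1x6 ≥ 2.88   (fines)
  0.13x1 + 1.52x2 + 0.88x3 + 0.02x4 + 1.24x5 + 0.53x6 ≥ 2.1   (28-day strength contribution)
  1x2 + 1x3 + 1x5 + 1x6 ≥ 2.22   (binder content)
  x1, x2, x3, x4, x5, x6 ≥ 0.
The minimum-cost mix takes nothing from limestone filler, silica fume, GGBS, recycled aggregate, metakaolin — only fly ash. Binding constraint: 28-day strength contribution.
That vertex is x6 = 3.962.
Hence cost = 0.04·3.962 = €0.15848.

€0.158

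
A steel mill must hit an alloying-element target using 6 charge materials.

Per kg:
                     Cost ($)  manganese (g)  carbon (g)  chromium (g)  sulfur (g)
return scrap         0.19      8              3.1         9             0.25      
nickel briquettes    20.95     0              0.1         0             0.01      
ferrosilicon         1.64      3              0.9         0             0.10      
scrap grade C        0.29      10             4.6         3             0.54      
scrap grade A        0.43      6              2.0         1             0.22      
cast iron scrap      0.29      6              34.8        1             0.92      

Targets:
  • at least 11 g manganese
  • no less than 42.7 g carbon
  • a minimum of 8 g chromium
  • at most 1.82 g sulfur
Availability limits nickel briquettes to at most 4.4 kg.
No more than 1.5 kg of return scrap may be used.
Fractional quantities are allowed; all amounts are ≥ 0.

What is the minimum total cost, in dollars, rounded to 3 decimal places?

Treat it as an LP. Let x1 = kg of return scrap, x2 = kg of nickel briquettes, x3 = kg of ferrosilicon, x4 = kg of scrap grade C, x5 = kg of scrap grade A, x6 = kg of cast iron scrap.
min 0.19x1 + 20.95x2 + 1.64x3 + 0.29x4 + 0.43x5 + 0.29x6 with:
  8x1 + 3x3 + 10x4 + 6x5 + 6x6 ≥ 11   (manganese)
  3.1x1 + 0.1x2 + 0.9x3 + 4.6x4 + 2x5 + 34.8x6 ≥ 42.7   (carbon)
  9x1 + 3x4 + 1x5 + 1x6 ≥ 8   (chromium)
  0.25x1 + 0.01x2 + 0.1x3 + 0.54x4 + 0.22x5 + 0.92x6 ≤ 1.82   (sulfur)
  x2 ≤ 4.4
  x1 ≤ 1.5
  x1, x2, x3, x4, x5, x6 ≥ 0.
The minimum-cost mix takes nothing from nickel briquettes, ferrosilicon, scrap grade C, scrap grade A — only return scrap, cast iron scrap. There the carbon and chromium constraints are tight.
Solving gives x1 = 0.7601, x6 = 1.159.
Objective = 0.19·0.7601 + 0.29·1.159 = 0.48053.

$0.481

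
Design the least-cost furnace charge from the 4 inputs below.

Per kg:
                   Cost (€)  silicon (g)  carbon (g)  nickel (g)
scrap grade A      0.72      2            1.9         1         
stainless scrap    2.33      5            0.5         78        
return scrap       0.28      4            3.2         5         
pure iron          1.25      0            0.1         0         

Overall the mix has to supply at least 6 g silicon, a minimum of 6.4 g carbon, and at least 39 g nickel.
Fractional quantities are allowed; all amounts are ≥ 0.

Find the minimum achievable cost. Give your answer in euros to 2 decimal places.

€1.42

Set it up as a linear program. Let x1 = kg of scrap grade A, x2 = kg of stainless scrap, x3 = kg of return scrap, x4 = kg of pure iron.
Minimise 0.72x1 + 2.33x2 + 0.28x3 + 1.25x4 subject to:
  2x1 + 5x2 + 4x3 ≥ 6   (silicon)
  1.9x1 + 0.5x2 + 3.2x3 + 0.1x4 ≥ 6.4   (carbon)
  1x1 + 78x2 + 5x3 ≥ 39   (nickel)
  x1, x2, x3, x4 ≥ 0.
At the optimum only stainless scrap, return scrap are positive (scrap grade A, pure iron = 0). The carbon and nickel requirements are met with equality.
Optimal quantities: stainless scrap = 0.3756 kg, return scrap = 1.941 kg.
Total cost: 2.33·0.3756 + 0.28·1.941 = 1.4186.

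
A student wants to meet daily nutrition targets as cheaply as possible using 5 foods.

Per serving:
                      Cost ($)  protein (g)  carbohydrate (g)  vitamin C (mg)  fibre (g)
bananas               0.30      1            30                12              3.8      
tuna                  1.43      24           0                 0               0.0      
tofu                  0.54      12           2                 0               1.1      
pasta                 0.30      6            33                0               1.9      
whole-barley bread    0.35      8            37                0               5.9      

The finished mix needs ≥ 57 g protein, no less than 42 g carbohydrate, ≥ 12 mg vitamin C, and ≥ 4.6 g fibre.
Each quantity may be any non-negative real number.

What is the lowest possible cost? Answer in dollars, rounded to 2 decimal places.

Let x1 = servings of bananas, x2 = servings of tuna, x3 = servings of tofu, x4 = servings of pasta, x5 = servings of whole-barley bread.
Minimize 0.3x1 + 1.43x2 + 0.54x3 + 0.3x4 + 0.35x5 s.t.:
  1x1 + 24x2 + 12x3 + 6x4 + 8x5 ≥ 57   (protein)
  30x1 + 2x3 + 33x4 + 37x5 ≥ 42   (carbohydrate)
  12x1 ≥ 12   (vitamin C)
  3.8x1 + 1.1x3 + 1.9x4 + 5.9x5 ≥ 4.6   (fibre)
  x1, x2, x3, x4, x5 ≥ 0.
The optimal basis is {bananas, whole-barley bread}; tuna, tofu, pasta drop out. The protein and vitamin C requirements are met with equality.
Solving gives x1 = 1, x5 = 7.
Objective = 0.3·1 + 0.35·7 = 2.7500.

$2.75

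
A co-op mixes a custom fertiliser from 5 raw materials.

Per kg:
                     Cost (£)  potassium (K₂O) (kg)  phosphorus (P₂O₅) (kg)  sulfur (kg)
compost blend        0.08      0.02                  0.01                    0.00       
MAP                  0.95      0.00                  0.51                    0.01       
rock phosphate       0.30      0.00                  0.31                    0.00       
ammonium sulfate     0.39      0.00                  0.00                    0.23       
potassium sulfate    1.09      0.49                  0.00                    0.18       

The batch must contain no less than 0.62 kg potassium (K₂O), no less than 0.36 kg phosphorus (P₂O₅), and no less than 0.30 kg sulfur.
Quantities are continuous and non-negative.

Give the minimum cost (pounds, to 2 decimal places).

Set it up as a linear program. Let x1 = kg of compost blend, x2 = kg of MAP, x3 = kg of rock phosphate, x4 = kg of ammonium sulfate, x5 = kg of potassium sulfate.
Minimise 0.08x1 + 0.95x2 + 0.3x3 + 0.39x4 + 1.09x5 subject to:
  0.02x1 + 0.49x5 ≥ 0.62   (potassium (K₂O))
  0.01x1 + 0.51x2 + 0.31x3 ≥ 0.36   (phosphorus (P₂O₅))
  0.01x2 + 0.23x4 + 0.18x5 ≥ 0.3   (sulfur)
  x1, x2, x3, x4, x5 ≥ 0.
The optimal basis is {rock phosphate, ammonium sulfate, potassium sulfate}; compost blend, MAP drop out. There the potassium (K₂O), phosphorus (P₂O₅), sulfur constraints are tight.
So rock phosphate = 1.161 kg, ammonium sulfate = 0.3141 kg, potassium sulfate = 1.265 kg.
Total cost: 0.3·1.161 + 0.39·0.3141 + 1.09·1.265 = 1.8496.

£1.85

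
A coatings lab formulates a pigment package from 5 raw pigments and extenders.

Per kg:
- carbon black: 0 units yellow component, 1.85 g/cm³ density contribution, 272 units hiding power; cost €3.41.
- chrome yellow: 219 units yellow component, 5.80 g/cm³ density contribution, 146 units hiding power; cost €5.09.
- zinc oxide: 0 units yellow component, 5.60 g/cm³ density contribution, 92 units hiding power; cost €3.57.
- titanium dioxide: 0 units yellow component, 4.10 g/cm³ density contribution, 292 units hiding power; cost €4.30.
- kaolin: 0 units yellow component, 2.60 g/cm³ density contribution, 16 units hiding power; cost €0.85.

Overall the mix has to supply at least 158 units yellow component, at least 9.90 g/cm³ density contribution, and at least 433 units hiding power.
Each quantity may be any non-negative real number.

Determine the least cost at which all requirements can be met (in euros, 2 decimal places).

This is a linear program. Let x1 = kg of carbon black, x2 = kg of chrome yellow, x3 = kg of zinc oxide, x4 = kg of titanium dioxide, x5 = kg of kaolin.
min 3.41x1 + 5.09x2 + 3.57x3 + 4.3x4 + 0.85x5 s.t.:
  219x2 ≥ 158   (yellow component)
  1.85x1 + 5.8x2 + 5.6x3 + 4.1x4 + 2.6x5 ≥ 9.9   (density contribution)
  272x1 + 146x2 + 92x3 + 292x4 + 16x5 ≥ 433   (hiding power)
  x1, x2, x3, x4, x5 ≥ 0.
At the optimum only carbon black, chrome yellow, kaolin are positive (zinc oxide, titanium dioxide = 0). Binding constraints: yellow component, density contribution, hiding power.
Solving gives x1 = 1.122, x2 = 0.7215, x5 = 1.4.
Cost = 3.41·1.122 + 5.09·0.7215 + 0.85·1.4 = 8.6885.

€8.69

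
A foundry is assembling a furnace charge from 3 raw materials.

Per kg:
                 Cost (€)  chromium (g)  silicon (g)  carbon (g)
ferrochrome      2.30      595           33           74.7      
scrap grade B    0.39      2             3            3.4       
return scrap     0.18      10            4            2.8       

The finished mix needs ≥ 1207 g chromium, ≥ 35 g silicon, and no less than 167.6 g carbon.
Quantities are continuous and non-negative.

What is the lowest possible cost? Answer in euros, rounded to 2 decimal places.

This is a linear program. Let x1 = kg of ferrochrome, x2 = kg of scrap grade B, x3 = kg of return scrap.
min 2.3x1 + 0.39x2 + 0.18x3 with:
  595x1 + 2x2 + 10x3 ≥ 1207   (chromium)
  33x1 + 3x2 + 4x3 ≥ 35   (silicon)
  74.7x1 + 3.4x2 + 2.8x3 ≥ 167.6   (carbon)
  x1, x2, x3 ≥ 0.
The cheapest feasible vertex uses only ferrochrome; scrap grade B, return scrap are not used. The carbon requirement is met with equality.
That vertex is x1 = 2.244.
Hence cost = 2.3·2.244 = €5.1612.

€5.16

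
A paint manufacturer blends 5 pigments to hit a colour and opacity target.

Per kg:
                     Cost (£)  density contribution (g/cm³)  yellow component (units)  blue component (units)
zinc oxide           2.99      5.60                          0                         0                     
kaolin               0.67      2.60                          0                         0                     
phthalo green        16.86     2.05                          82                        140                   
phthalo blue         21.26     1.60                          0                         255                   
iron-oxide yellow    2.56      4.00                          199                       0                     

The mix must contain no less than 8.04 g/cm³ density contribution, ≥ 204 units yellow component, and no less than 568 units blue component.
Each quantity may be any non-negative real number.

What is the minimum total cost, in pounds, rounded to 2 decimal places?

Treat it as an LP. Let x1 = kg of zinc oxide, x2 = kg of kaolin, x3 = kg of phthalo green, x4 = kg of phthalo blue, x5 = kg of iron-oxide yellow.
min 2.99x1 + 0.67x2 + 16.86x3 + 21.26x4 + 2.56x5 subject to:
  5.6x1 + 2.6x2 + 2.05x3 + 1.6x4 + 4x5 ≥ 8.04   (density contribution)
  82x3 + 199x5 ≥ 204   (yellow component)
  140x3 + 255x4 ≥ 568   (blue component)
  x1, x2, x3, x4, x5 ≥ 0.
The optimal basis is {kaolin, phthalo blue, iron-oxide yellow}; zinc oxide, phthalo green drop out. There the density contribution, yellow component, blue component constraints are tight.
Solving gives x2 = 0.14445, x4 = 2.2275, x5 = 1.0251.
Cost = 0.67·0.14445 + 21.26·2.2275 + 2.56·1.0251 = 50.0777.

£50.08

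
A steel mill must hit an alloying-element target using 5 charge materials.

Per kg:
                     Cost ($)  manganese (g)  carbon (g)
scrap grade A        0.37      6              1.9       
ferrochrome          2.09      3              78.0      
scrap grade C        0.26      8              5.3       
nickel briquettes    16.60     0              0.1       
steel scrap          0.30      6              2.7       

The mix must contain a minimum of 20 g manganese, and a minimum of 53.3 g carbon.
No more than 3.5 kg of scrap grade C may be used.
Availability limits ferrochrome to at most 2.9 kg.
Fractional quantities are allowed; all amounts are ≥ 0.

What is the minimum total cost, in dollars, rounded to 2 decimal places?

$1.70

Let x1 = kg of scrap grade A, x2 = kg of ferrochrome, x3 = kg of scrap grade C, x4 = kg of nickel briquettes, x5 = kg of steel scrap.
Minimize 0.37x1 + 2.09x2 + 0.26x3 + 16.6x4 + 0.3x5 with:
  6x1 + 3x2 + 8x3 + 6x5 ≥ 20   (manganese)
  1.9x1 + 78x2 + 5.3x3 + 0.1x4 + 2.7x5 ≥ 53.3   (carbon)
  x3 ≤ 3.5
  x2 ≤ 2.9
  x1, x2, x3, x4, x5 ≥ 0.
The minimum-cost mix takes nothing from scrap grade A, nickel briquettes, steel scrap — only ferrochrome, scrap grade C. The manganese and carbon requirements are met with equality.
Solving gives x2 = 0.5269, x3 = 2.302.
Objective = 2.09·0.5269 + 0.26·2.302 = 1.6997.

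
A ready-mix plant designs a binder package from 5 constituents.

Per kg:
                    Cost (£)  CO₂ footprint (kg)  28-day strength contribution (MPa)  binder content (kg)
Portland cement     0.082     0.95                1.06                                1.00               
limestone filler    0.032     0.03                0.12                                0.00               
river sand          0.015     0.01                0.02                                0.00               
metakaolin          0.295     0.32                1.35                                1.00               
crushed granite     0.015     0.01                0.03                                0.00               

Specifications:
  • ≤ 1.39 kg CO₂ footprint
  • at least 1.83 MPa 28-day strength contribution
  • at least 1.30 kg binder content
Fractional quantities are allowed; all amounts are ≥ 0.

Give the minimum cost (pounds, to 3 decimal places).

Treat it as an LP. Let x1 = kg of Portland cement, x2 = kg of limestone filler, x3 = kg of river sand, x4 = kg of metakaolin, x5 = kg of crushed granite.
min 0.082x1 + 0.032x2 + 0.015x3 + 0.295x4 + 0.015x5 subject to:
  0.95x1 + 0.03x2 + 0.01x3 + 0.32x4 + 0.01x5 ≤ 1.39   (CO₂ footprint)
  1.06x1 + 0.12x2 + 0.02x3 + 1.35x4 + 0.03x5 ≥ 1.83   (28-day strength contribution)
  1x1 + 1x4 ≥ 1.3   (binder content)
  x1, x2, x3, x4, x5 ≥ 0.
The minimum-cost mix takes nothing from limestone filler, river sand, crushed granite — only Portland cement, metakaolin. Binding constraints: CO₂ footprint and 28-day strength contribution.
That vertex is x1 = 1.368, x4 = 0.281.
Hence cost = 0.082·1.368 + 0.295·0.281 = £0.19507.

£0.195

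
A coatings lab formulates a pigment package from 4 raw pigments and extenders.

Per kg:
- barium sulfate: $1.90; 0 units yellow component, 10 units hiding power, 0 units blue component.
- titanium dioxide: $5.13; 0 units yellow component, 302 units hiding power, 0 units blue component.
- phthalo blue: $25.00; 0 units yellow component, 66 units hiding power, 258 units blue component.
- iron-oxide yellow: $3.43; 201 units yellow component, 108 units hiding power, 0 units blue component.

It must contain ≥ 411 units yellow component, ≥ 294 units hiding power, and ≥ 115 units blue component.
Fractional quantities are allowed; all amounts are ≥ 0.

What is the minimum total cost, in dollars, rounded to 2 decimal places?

Treat it as an LP. Let x1 = kg of barium sulfate, x2 = kg of titanium dioxide, x3 = kg of phthalo blue, x4 = kg of iron-oxide yellow.
Minimise 1.9x1 + 5.13x2 + 25x3 + 3.43x4 with:
  201x4 ≥ 411   (yellow component)
  10x1 + 302x2 + 66x3 + 108x4 ≥ 294   (hiding power)
  258x3 ≥ 115   (blue component)
  x1, x2, x3, x4 ≥ 0.
At the optimum only titanium dioxide, phthalo blue, iron-oxide yellow are positive (barium sulfate = 0). Binding constraints: yellow component, hiding power, blue component.
That vertex is x2 = 0.1449, x3 = 0.4457, x4 = 2.045.
Total cost: 5.13·0.1449 + 25·0.4457 + 3.43·2.045 = 18.9002.

$18.90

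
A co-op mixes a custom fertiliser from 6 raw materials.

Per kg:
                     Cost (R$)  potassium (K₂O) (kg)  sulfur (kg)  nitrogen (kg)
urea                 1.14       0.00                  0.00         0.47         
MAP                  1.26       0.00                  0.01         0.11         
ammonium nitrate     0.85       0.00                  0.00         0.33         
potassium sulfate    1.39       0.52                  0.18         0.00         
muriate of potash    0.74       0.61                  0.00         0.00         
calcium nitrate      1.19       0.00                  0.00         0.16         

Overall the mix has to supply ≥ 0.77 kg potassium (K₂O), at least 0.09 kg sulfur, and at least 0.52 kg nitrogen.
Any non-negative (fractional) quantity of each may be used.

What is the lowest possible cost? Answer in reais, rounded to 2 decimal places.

Treat it as an LP. Let x1 = kg of urea, x2 = kg of MAP, x3 = kg of ammonium nitrate, x4 = kg of potassium sulfate, x5 = kg of muriate of potash, x6 = kg of calcium nitrate.
Minimise 1.14x1 + 1.26x2 + 0.85x3 + 1.39x4 + 0.74x5 + 1.19x6 s.t.:
  0.52x4 + 0.61x5 ≥ 0.77   (potassium (K₂O))
  0.01x2 + 0.18x4 ≥ 0.09   (sulfur)
  0.47x1 + 0.11x2 + 0.33x3 + 0.16x6 ≥ 0.52   (nitrogen)
  x1, x2, x3, x4, x5, x6 ≥ 0.
The minimum-cost mix takes nothing from MAP, ammonium nitrate, calcium nitrate — only urea, potassium sulfate, muriate of potash. There the potassium (K₂O), sulfur, nitrogen constraints are tight.
So urea = 1.106 kg, potassium sulfate = 0.5 kg, muriate of potash = 0.8361 kg.
Total cost: 1.14·1.106 + 1.39·0.5 + 0.74·0.8361 = 2.5746.

R$2.57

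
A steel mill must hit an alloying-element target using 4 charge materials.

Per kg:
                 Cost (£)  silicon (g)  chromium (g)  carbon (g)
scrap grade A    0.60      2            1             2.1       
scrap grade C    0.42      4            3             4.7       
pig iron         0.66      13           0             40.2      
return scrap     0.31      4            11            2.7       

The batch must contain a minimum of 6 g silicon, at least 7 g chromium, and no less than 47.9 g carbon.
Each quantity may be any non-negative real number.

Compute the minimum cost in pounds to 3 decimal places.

Set it up as a linear program. Let x1 = kg of scrap grade A, x2 = kg of scrap grade C, x3 = kg of pig iron, x4 = kg of return scrap.
Minimize 0.6x1 + 0.42x2 + 0.66x3 + 0.31x4 subject to:
  2x1 + 4x2 + 13x3 + 4x4 ≥ 6   (silicon)
  1x1 + 3x2 + 11x4 ≥ 7   (chromium)
  2.1x1 + 4.7x2 + 40.2x3 + 2.7x4 ≥ 47.9   (carbon)
  x1, x2, x3, x4 ≥ 0.
The minimum-cost mix takes nothing from scrap grade A, scrap grade C — only pig iron, return scrap. The chromium and carbon requirements are met with equality.
That vertex is x3 = 1.1488, x4 = 0.63636.
Hence cost = 0.66·1.1488 + 0.31·0.63636 = £0.95548.

£0.955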